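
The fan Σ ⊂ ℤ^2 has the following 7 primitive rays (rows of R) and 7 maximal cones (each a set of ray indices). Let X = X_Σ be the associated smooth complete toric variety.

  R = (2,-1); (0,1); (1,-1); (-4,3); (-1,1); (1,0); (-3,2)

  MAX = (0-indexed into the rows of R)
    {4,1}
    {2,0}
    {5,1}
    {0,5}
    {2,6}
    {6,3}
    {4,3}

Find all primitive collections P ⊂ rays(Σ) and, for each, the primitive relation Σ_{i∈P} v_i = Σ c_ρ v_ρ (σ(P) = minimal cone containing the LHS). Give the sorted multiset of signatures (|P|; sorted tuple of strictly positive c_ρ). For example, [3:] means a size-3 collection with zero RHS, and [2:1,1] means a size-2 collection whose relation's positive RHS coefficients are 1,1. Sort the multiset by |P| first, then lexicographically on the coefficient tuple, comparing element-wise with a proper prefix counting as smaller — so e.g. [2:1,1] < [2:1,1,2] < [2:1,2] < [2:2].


Minimal non-faces — 14 found among 7 rays, 7 max cones:

  {2,4}:  v_{2} + v_{4} = 0 — sig = [2:]
  {0,4}:  v_{0} + v_{4} = v_{5} — sig = [2:1]
  {0,6}:  v_{0} + v_{6} = v_{4} — sig = [2:1]
  {1,2}:  v_{1} + v_{2} = v_{5} — sig = [2:1]
  {2,3}:  v_{2} + v_{3} = v_{6} — sig = [2:1]
  {2,5}:  v_{2} + v_{5} = v_{0} — sig = [2:1]
  {4,5}:  v_{4} + v_{5} = v_{1} — sig = [2:1]
  {4,6}:  v_{4} + v_{6} = v_{3} — sig = [2:1]
  {0,1}:  v_{0} + v_{1} = 2·v_{5} — sig = [2:2]
  {0,3}:  v_{0} + v_{3} = 2·v_{4} — sig = [2:2]
  {5,6}:  v_{5} + v_{6} = 2·v_{4} — sig = [2:2]
  {1,6}:  v_{1} + v_{6} = 3·v_{4} — sig = [2:3]
  {3,5}:  v_{3} + v_{5} = 3·v_{4} — sig = [2:3]
  {1,3}:  v_{1} + v_{3} = 4·v_{4} — sig = [2:4]

Sorted signature multiset PRS(X):
[[2:], [2:1], [2:1], [2:1], [2:1], [2:1], [2:1], [2:1], [2:2], [2:2], [2:2], [2:3], [2:3], [2:4]]


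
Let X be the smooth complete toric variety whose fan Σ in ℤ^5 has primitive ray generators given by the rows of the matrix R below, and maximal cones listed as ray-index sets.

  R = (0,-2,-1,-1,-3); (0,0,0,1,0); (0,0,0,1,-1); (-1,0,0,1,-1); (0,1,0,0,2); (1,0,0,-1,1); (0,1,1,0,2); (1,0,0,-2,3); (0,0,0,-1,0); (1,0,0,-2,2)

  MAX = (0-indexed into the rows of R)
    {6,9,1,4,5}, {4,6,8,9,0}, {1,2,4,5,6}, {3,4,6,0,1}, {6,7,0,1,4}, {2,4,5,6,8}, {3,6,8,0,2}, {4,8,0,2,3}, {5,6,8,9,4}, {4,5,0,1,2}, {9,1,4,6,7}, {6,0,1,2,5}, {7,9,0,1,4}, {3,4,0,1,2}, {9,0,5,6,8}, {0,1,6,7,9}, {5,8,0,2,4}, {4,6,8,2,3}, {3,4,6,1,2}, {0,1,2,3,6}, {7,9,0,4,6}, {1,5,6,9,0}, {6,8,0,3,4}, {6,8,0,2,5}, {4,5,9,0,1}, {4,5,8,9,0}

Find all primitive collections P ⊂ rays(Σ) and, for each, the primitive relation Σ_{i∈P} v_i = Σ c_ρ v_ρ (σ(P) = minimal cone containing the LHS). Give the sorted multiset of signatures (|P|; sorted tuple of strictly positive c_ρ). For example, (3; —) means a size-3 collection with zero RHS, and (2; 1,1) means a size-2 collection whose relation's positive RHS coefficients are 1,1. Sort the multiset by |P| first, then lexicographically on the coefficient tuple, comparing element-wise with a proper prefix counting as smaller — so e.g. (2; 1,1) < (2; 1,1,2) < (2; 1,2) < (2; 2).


11 minimal non-faces of Δ(Σ) (on 10 rays):

  • {1,8}:  v_{1} + v_{8} = 0  ⇒ sig = (2; —)
  • {3,5}:  v_{3} + v_{5} = 0  ⇒ sig = (2; —)
  • {2,9}:  v_{2} + v_{9} = v_{5}  ⇒ sig = (2; 1)
  • {2,7}:  v_{2} + v_{7} = v_{1} + v_{9}  ⇒ sig = (2; 1,1)
  • {3,9}:  v_{3} + v_{9} = v_{0} + v_{4} + v_{6}  ⇒ sig = (2; 1,1,1)
  • {7,8}:  v_{7} + v_{8} = v_{0} + v_{4} + v_{6} + v_{9}  ⇒ sig = (2; 1,1,1,1)
  • {5,7}:  v_{5} + v_{7} = v_{1} + 2·v_{9}  ⇒ sig = (2; 1,2)
  • {3,7}:  v_{3} + v_{7} = 2·v_{0} + v_{1} + 2·v_{4} + 2·v_{6}  ⇒ sig = (2; 1,2,2,2)
  • {0,2,4,6}:  v_{0} + v_{2} + v_{4} + v_{6} = 0  ⇒ sig = (4; —)
  • {0,4,5,6}:  v_{0} + v_{4} + v_{5} + v_{6} = v_{9}  ⇒ sig = (4; 1)
  • {0,1,4,6,9}:  v_{0} + v_{1} + v_{4} + v_{6} + v_{9} = v_{7}  ⇒ sig = (5; 1)

so the primitive-relation signature multiset is
{ (2; —) ×2,  (2; 1),  (2; 1,1),  (2; 1,1,1),  (2; 1,1,1,1),  (2; 1,2),  (2; 1,2,2,2),  (4; —),  (4; 1),  (5; 1) }


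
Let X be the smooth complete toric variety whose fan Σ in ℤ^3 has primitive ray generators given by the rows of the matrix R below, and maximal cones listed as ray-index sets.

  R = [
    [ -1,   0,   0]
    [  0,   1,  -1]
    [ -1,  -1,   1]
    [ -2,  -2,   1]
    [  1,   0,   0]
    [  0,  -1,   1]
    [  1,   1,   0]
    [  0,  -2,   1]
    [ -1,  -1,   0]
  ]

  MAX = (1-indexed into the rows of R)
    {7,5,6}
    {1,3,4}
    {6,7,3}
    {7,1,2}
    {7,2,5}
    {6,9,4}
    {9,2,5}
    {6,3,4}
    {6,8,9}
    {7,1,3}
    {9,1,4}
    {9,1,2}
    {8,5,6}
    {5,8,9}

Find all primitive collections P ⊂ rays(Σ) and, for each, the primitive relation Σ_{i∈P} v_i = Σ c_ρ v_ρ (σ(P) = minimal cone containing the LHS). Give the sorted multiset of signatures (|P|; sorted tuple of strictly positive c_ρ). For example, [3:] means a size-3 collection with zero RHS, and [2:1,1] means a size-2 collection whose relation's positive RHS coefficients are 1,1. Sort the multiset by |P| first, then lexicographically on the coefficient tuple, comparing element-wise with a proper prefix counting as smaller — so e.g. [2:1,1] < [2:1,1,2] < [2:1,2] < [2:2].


The 16 primitive collections of Σ (r=9, n=3):

  P = {1,5}:  v_{1} + v_{5} = 0  ⟹  sig = [2:]
  P = {2,6}:  v_{2} + v_{6} = 0  ⟹  sig = [2:]
  P = {7,9}:  v_{7} + v_{9} = 0  ⟹  sig = [2:]
  P = {1,6}:  v_{1} + v_{6} = v_{3}  ⟹  sig = [2:1]
  P = {2,3}:  v_{2} + v_{3} = v_{1}  ⟹  sig = [2:1]
  P = {3,5}:  v_{3} + v_{5} = v_{6}  ⟹  sig = [2:1]
  P = {3,9}:  v_{3} + v_{9} = v_{4}  ⟹  sig = [2:1]
  P = {4,7}:  v_{4} + v_{7} = v_{3}  ⟹  sig = [2:1]
  P = {1,8}:  v_{1} + v_{8} = v_{6} + v_{9}  ⟹  sig = [2:1,1]
  P = {2,4}:  v_{2} + v_{4} = v_{1} + v_{9}  ⟹  sig = [2:1,1]
  P = {2,8}:  v_{2} + v_{8} = v_{5} + v_{9}  ⟹  sig = [2:1,1]
  P = {4,5}:  v_{4} + v_{5} = v_{6} + v_{9}  ⟹  sig = [2:1,1]
  P = {7,8}:  v_{7} + v_{8} = v_{5} + v_{6}  ⟹  sig = [2:1,1]
  P = {3,8}:  v_{3} + v_{8} = 2·v_{6} + v_{9}  ⟹  sig = [2:1,2]
  P = {4,8}:  v_{4} + v_{8} = 2·v_{6} + 2·v_{9}  ⟹  sig = [2:2,2]
  P = {5,6,9}:  v_{5} + v_{6} + v_{9} = v_{8}  ⟹  sig = [3:1]

Hence PRS(X_Σ) =
    [2:]
    [2:]
    [2:]
    [2:1]
    [2:1]
    [2:1]
    [2:1]
    [2:1]
    [2:1,1]
    [2:1,1]
    [2:1,1]
    [2:1,1]
    [2:1,1]
    [2:1,2]
    [2:2,2]
    [3:1]


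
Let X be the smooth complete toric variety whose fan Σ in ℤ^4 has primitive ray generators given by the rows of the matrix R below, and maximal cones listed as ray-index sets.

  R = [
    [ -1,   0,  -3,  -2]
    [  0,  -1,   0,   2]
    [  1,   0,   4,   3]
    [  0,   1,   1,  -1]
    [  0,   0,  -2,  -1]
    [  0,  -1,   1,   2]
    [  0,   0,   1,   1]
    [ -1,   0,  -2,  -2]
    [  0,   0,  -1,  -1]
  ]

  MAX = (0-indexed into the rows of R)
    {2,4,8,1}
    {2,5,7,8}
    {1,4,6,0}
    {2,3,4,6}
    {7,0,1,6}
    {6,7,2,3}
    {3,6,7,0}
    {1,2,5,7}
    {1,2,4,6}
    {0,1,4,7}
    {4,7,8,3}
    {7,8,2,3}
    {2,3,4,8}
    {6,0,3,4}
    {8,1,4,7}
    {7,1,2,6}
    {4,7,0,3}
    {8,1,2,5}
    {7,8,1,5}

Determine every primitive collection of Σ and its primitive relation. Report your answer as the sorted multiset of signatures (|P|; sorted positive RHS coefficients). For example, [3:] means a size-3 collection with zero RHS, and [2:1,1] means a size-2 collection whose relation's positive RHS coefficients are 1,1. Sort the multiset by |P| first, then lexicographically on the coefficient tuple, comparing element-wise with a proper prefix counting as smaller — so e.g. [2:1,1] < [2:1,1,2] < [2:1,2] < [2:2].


|primitive collections| = 11. Relations:

  P={6,8}:  v_{6} + v_{8} = 0  →  sig = [2:]
  P={0,2}:  v_{0} + v_{2} = v_{6}  →  sig = [2:1]
  P={1,3}:  v_{1} + v_{3} = v_{6}  →  sig = [2:1]
  P={0,5}:  v_{0} + v_{5} = v_{1} + v_{7}  →  sig = [2:1,1]
  P={0,8}:  v_{0} + v_{8} = v_{4} + v_{7}  →  sig = [2:1,1]
  P={3,5}:  v_{3} + v_{5} = v_{2} + v_{7}  →  sig = [2:1,1]
  P={4,5}:  v_{4} + v_{5} = v_{1} + v_{8}  →  sig = [2:1,1]
  P={5,6}:  v_{5} + v_{6} = v_{1} + v_{2} + v_{7}  →  sig = [2:1,1,1]
  P={2,4,7}:  v_{2} + v_{4} + v_{7} = 0  →  sig = [3:]
  P={4,6,7}:  v_{4} + v_{6} + v_{7} = v_{0}  →  sig = [3:1]
  P={1,2,7,8}:  v_{1} + v_{2} + v_{7} + v_{8} = v_{5}  →  sig = [4:1]

Sorted signature multiset PRS(X):
[[2:], [2:1], [2:1], [2:1,1], [2:1,1], [2:1,1], [2:1,1], [2:1,1,1], [3:], [3:1], [4:1]]


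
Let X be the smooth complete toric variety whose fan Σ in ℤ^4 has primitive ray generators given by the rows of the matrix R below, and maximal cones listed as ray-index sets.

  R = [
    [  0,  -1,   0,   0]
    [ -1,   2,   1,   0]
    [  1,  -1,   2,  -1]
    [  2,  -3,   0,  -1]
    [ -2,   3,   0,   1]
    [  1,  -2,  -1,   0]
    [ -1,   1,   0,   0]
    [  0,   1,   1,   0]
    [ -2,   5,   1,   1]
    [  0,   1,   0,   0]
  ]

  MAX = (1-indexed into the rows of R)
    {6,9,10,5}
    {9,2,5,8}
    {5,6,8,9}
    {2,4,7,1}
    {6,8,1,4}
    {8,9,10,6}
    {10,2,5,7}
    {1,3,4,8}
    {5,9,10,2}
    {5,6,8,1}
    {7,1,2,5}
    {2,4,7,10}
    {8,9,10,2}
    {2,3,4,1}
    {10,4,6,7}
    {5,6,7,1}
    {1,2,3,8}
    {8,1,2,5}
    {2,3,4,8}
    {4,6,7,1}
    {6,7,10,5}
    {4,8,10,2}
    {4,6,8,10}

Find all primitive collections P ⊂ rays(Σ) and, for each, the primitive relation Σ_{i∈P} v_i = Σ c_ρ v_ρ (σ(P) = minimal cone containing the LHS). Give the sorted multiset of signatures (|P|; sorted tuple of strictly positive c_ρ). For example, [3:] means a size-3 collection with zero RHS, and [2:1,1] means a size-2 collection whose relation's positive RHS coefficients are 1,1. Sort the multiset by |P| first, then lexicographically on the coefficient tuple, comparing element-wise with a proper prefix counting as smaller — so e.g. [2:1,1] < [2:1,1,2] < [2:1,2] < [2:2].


Minimal non-faces — 14 found among 10 rays, 23 max cones:

  P = {1,10}:  v_{1} + v_{10} = 0  ⟹  sig = [2:]
  P = {2,6}:  v_{2} + v_{6} = 0  ⟹  sig = [2:]
  P = {4,5}:  v_{4} + v_{5} = 0  ⟹  sig = [2:]
  P = {7,8}:  v_{7} + v_{8} = v_{2}  ⟹  sig = [2:1]
  P = {1,9}:  v_{1} + v_{9} = v_{5} + v_{8}  ⟹  sig = [2:1,1]
  P = {4,9}:  v_{4} + v_{9} = v_{8} + v_{10}  ⟹  sig = [2:1,1]
  P = {3,5}:  v_{3} + v_{5} = v_{1} + v_{2} + v_{8}  ⟹  sig = [2:1,1,1]
  P = {3,6}:  v_{3} + v_{6} = v_{1} + v_{4} + v_{8}  ⟹  sig = [2:1,1,1]
  P = {3,10}:  v_{3} + v_{10} = v_{2} + v_{4} + v_{8}  ⟹  sig = [2:1,1,1]
  P = {7,9}:  v_{7} + v_{9} = v_{2} + v_{5} + v_{10}  ⟹  sig = [2:1,1,1]
  P = {3,7}:  v_{3} + v_{7} = v_{1} + 2·v_{2} + v_{4}  ⟹  sig = [2:1,1,2]
  P = {3,9}:  v_{3} + v_{9} = v_{2} + 2·v_{8}  ⟹  sig = [2:1,2]
  P = {5,8,10}:  v_{5} + v_{8} + v_{10} = v_{9}  ⟹  sig = [3:1]
  P = {1,2,4,8}:  v_{1} + v_{2} + v_{4} + v_{8} = v_{3}  ⟹  sig = [4:1]

Sorted signature multiset PRS(X):
    |P|=2: 12 collections, coeffs (), (), (), (1), (1,1), (1,1), (1,1,1), (1,1,1), (1,1,1), (1,1,1), (1,1,2), (1,2)
    |P|=3: 1 collection, coeffs (1)
    |P|=4: 1 collection, coeffs (1)


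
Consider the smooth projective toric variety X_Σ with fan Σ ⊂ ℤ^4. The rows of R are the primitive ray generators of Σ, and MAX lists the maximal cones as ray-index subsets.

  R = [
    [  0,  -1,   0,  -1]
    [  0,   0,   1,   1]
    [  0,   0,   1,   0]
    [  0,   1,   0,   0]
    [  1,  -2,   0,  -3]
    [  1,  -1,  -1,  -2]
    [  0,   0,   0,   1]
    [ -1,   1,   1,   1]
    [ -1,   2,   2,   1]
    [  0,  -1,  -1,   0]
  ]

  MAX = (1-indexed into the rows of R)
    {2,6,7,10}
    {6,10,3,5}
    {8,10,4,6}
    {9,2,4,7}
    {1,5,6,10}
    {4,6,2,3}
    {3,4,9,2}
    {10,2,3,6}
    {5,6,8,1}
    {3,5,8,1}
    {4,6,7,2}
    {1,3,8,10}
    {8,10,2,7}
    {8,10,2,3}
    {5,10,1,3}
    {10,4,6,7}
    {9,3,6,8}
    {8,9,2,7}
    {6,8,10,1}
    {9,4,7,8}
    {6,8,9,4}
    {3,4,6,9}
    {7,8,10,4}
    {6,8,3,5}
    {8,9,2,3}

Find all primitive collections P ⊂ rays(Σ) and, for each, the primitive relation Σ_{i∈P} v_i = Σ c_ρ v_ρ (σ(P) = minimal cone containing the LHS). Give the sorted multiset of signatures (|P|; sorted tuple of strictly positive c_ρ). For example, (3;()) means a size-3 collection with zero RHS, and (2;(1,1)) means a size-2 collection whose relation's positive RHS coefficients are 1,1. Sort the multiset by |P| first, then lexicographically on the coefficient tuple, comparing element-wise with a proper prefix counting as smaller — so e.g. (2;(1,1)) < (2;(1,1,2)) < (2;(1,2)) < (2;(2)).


The 21 primitive collections of Σ (r=10, n=4):

  {3,7}:  v_{3} + v_{7} = v_{2}  ⟹  sig = (2;(1))
  {9,10}:  v_{9} + v_{10} = v_{8}  ⟹  sig = (2;(1))
  {1,4}:  v_{1} + v_{4} = v_{6} + v_{8}  ⟹  sig = (2;(1,1))
  {1,7}:  v_{1} + v_{7} = v_{3} + v_{10}  ⟹  sig = (2;(1,1))
  {1,9}:  v_{1} + v_{9} = v_{3} + v_{6} + 2·v_{8}  ⟹  sig = (2;(1,1,2))
  {4,5}:  v_{4} + v_{5} = v_{3} + 2·v_{6} + v_{8}  ⟹  sig = (2;(1,1,2))
  {5,7}:  v_{5} + v_{7} = 2·v_{3} + v_{6} + v_{10}  ⟹  sig = (2;(1,1,2))
  {2,5}:  v_{2} + v_{5} = 3·v_{3} + v_{6} + v_{10}  ⟹  sig = (2;(1,1,3))
  {1,2}:  v_{1} + v_{2} = 2·v_{3} + v_{10}  ⟹  sig = (2;(1,2))
  {5,9}:  v_{5} + v_{9} = 2·v_{3} + 2·v_{6} + 2·v_{8}  ⟹  sig = (2;(2,2,2))
  {3,4,10}:  v_{3} + v_{4} + v_{10} = 0  ⟹  sig = (3;())
  {6,7,8}:  v_{6} + v_{7} + v_{8} = 0  ⟹  sig = (3;())
  {1,3,6}:  v_{1} + v_{3} + v_{6} = v_{5}  ⟹  sig = (3;(1))
  {2,4,10}:  v_{2} + v_{4} + v_{10} = v_{7}  ⟹  sig = (3;(1))
  {2,6,8}:  v_{2} + v_{6} + v_{8} = v_{3}  ⟹  sig = (3;(1))
  {3,4,8}:  v_{3} + v_{4} + v_{8} = v_{9}  ⟹  sig = (3;(1))
  {2,4,8}:  v_{2} + v_{4} + v_{8} = v_{7} + v_{9}  ⟹  sig = (3;(1,1))
  {6,7,9}:  v_{6} + v_{7} + v_{9} = v_{3} + v_{4}  ⟹  sig = (3;(1,1))
  {2,6,9}:  v_{2} + v_{6} + v_{9} = 2·v_{3} + v_{4}  ⟹  sig = (3;(1,2))
  {5,8,10}:  v_{5} + v_{8} + v_{10} = 2·v_{1}  ⟹  sig = (3;(2))
  {3,6,8,10}:  v_{3} + v_{6} + v_{8} + v_{10} = v_{1}  ⟹  sig = (4;(1))

Hence PRS(X_Σ) =
[(2;(1)), (2;(1)), (2;(1,1)), (2;(1,1)), (2;(1,1,2)), (2;(1,1,2)), (2;(1,1,2)), (2;(1,1,3)), (2;(1,2)), (2;(2,2,2)), (3;()), (3;()), (3;(1)), (3;(1)), (3;(1)), (3;(1)), (3;(1,1)), (3;(1,1)), (3;(1,2)), (3;(2)), (4;(1))]


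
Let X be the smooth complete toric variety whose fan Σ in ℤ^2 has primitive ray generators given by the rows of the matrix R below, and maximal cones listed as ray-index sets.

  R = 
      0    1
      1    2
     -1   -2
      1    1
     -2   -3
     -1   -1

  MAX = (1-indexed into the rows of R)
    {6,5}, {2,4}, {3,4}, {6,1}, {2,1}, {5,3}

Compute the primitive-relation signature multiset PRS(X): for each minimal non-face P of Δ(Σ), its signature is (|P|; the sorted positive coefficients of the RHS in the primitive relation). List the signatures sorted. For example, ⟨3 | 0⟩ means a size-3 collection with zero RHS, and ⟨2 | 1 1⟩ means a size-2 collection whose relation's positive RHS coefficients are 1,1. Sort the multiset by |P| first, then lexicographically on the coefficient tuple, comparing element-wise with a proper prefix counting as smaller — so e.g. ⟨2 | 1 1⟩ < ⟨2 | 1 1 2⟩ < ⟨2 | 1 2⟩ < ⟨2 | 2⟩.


The 9 primitive collections of Σ (r=6, n=2):

  P = {2,3}:  v_{2} + v_{3} = 0 ; sig = ⟨2 | 0⟩
  P = {4,6}:  v_{4} + v_{6} = 0 ; sig = ⟨2 | 0⟩
  P = {1,3}:  v_{1} + v_{3} = v_{6} ; sig = ⟨2 | 1⟩
  P = {1,4}:  v_{1} + v_{4} = v_{2} ; sig = ⟨2 | 1⟩
  P = {2,5}:  v_{2} + v_{5} = v_{6} ; sig = ⟨2 | 1⟩
  P = {2,6}:  v_{2} + v_{6} = v_{1} ; sig = ⟨2 | 1⟩
  P = {3,6}:  v_{3} + v_{6} = v_{5} ; sig = ⟨2 | 1⟩
  P = {4,5}:  v_{4} + v_{5} = v_{3} ; sig = ⟨2 | 1⟩
  P = {1,5}:  v_{1} + v_{5} = 2·v_{6} ; sig = ⟨2 | 2⟩

Signatures (|P|; sorted positive RHS coefficients), sorted:
[⟨2 | 0⟩, ⟨2 | 0⟩, ⟨2 | 1⟩, ⟨2 | 1⟩, ⟨2 | 1⟩, ⟨2 | 1⟩, ⟨2 | 1⟩, ⟨2 | 1⟩, ⟨2 | 2⟩]


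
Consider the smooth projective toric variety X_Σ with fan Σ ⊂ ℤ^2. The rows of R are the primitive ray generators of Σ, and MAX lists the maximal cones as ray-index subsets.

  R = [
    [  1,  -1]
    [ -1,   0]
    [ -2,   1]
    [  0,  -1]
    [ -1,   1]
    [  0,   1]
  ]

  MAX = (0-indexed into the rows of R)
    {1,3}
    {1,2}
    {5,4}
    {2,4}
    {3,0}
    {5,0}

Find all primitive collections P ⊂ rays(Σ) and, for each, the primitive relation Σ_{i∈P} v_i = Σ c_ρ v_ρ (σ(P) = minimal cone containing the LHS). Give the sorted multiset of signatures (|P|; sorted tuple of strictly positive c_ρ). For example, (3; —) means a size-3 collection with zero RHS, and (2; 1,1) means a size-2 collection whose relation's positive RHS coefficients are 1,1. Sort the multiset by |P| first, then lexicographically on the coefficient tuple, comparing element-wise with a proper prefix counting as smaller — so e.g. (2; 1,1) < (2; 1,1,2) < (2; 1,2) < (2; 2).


Minimal non-faces — 9 found among 6 rays, 6 max cones:

  {0,4}:  v_{0} + v_{4} = 0  ⇒ sig = (2; —)
  {3,5}:  v_{3} + v_{5} = 0  ⇒ sig = (2; —)
  {0,1}:  v_{0} + v_{1} = v_{3}  ⇒ sig = (2; 1)
  {0,2}:  v_{0} + v_{2} = v_{1}  ⇒ sig = (2; 1)
  {1,4}:  v_{1} + v_{4} = v_{2}  ⇒ sig = (2; 1)
  {1,5}:  v_{1} + v_{5} = v_{4}  ⇒ sig = (2; 1)
  {3,4}:  v_{3} + v_{4} = v_{1}  ⇒ sig = (2; 1)
  {2,3}:  v_{2} + v_{3} = 2·v_{1}  ⇒ sig = (2; 2)
  {2,5}:  v_{2} + v_{5} = 2·v_{4}  ⇒ sig = (2; 2)

Signatures (|P|; sorted positive RHS coefficients), sorted:
    (2; —)
    (2; —)
    (2; 1)
    (2; 1)
    (2; 1)
    (2; 1)
    (2; 1)
    (2; 2)
    (2; 2)


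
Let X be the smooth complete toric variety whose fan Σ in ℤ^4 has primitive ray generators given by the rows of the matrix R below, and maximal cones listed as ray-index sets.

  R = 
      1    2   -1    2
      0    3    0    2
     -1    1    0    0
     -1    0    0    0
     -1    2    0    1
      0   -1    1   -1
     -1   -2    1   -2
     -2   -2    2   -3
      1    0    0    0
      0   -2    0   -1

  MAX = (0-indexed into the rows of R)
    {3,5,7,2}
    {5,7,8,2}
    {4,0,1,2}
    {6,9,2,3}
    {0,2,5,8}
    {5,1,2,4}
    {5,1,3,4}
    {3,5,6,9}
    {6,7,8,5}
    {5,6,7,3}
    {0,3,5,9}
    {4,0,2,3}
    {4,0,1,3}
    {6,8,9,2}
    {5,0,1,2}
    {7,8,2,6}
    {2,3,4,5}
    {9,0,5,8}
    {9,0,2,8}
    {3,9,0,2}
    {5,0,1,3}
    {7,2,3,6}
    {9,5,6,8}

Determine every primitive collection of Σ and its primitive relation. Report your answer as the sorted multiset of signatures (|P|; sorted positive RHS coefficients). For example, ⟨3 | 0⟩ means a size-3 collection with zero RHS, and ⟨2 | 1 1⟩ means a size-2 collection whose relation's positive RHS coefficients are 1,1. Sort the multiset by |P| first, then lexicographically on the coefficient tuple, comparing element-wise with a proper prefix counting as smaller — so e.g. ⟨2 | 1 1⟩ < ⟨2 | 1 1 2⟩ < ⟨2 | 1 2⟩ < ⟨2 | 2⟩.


Σ has 17 primitive collections:

  {0,6}:  v_{0} + v_{6} = 0  ⇒ sig = ⟨2 | 0⟩
  {3,8}:  v_{3} + v_{8} = 0  ⇒ sig = ⟨2 | 0⟩
  {4,9}:  v_{4} + v_{9} = v_{3}  ⇒ sig = ⟨2 | 1⟩
  {0,7}:  v_{0} + v_{7} = v_{2} + v_{5}  ⇒ sig = ⟨2 | 1 1⟩
  {1,6}:  v_{1} + v_{6} = v_{4} + v_{5}  ⇒ sig = ⟨2 | 1 1⟩
  {1,9}:  v_{1} + v_{9} = v_{0} + v_{3} + v_{5}  ⇒ sig = ⟨2 | 1 1 1⟩
  {4,6}:  v_{4} + v_{6} = v_{2} + v_{3} + v_{5}  ⇒ sig = ⟨2 | 1 1 1⟩
  {4,8}:  v_{4} + v_{8} = v_{0} + v_{2} + v_{5}  ⇒ sig = ⟨2 | 1 1 1⟩
  {1,7}:  v_{1} + v_{7} = v_{2} + v_{4} + 2·v_{5}  ⇒ sig = ⟨2 | 1 1 2⟩
  {1,8}:  v_{1} + v_{8} = 2·v_{0} + v_{2} + 2·v_{5}  ⇒ sig = ⟨2 | 1 2 2⟩
  {4,7}:  v_{4} + v_{7} = 2·v_{2} + v_{3} + 2·v_{5}  ⇒ sig = ⟨2 | 1 2 2⟩
  {7,9}:  v_{7} + v_{9} = 2·v_{6}  ⇒ sig = ⟨2 | 2⟩
  {0,4,5}:  v_{0} + v_{4} + v_{5} = v_{1}  ⇒ sig = ⟨3 | 1⟩
  {2,5,6}:  v_{2} + v_{5} + v_{6} = v_{7}  ⇒ sig = ⟨3 | 1⟩
  {2,5,9}:  v_{2} + v_{5} + v_{9} = v_{6}  ⇒ sig = ⟨3 | 1⟩
  {1,2,3}:  v_{1} + v_{2} + v_{3} = 2·v_{4}  ⇒ sig = ⟨3 | 2⟩
  {0,2,3,5}:  v_{0} + v_{2} + v_{3} + v_{5} = v_{4}  ⇒ sig = ⟨4 | 1⟩

Signatures (|P|; sorted positive RHS coefficients), sorted:
    ⟨2 | 0⟩
    ⟨2 | 0⟩
    ⟨2 | 1⟩
    ⟨2 | 1 1⟩
    ⟨2 | 1 1⟩
    ⟨2 | 1 1 1⟩
    ⟨2 | 1 1 1⟩
    ⟨2 | 1 1 1⟩
    ⟨2 | 1 1 2⟩
    ⟨2 | 1 2 2⟩
    ⟨2 | 1 2 2⟩
    ⟨2 | 2⟩
    ⟨3 | 1⟩
    ⟨3 | 1⟩
    ⟨3 | 1⟩
    ⟨3 | 2⟩
    ⟨4 | 1⟩


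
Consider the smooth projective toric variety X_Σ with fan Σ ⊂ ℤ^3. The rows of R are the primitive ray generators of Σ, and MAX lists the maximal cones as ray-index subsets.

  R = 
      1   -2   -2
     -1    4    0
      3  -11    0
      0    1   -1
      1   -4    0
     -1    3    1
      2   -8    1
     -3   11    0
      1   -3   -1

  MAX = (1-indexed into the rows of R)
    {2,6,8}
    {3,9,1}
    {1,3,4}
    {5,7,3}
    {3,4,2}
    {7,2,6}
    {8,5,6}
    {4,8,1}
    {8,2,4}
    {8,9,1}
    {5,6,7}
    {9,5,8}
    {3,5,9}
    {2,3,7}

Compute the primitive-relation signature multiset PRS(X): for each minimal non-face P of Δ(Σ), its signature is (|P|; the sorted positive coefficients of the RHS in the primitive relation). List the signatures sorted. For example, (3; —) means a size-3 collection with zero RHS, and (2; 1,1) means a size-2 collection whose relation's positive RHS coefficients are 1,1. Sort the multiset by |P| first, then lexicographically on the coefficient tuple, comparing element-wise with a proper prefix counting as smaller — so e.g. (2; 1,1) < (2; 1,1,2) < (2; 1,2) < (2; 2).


Σ has 15 primitive collections:

  • {2,5}:  v_{2} + v_{5} = 0  →  sig = (2; —)
  • {3,8}:  v_{3} + v_{8} = 0  →  sig = (2; —)
  • {6,9}:  v_{6} + v_{9} = 0  →  sig = (2; —)
  • {1,6}:  v_{1} + v_{6} = v_{4}  →  sig = (2; 1)
  • {2,9}:  v_{2} + v_{9} = v_{4}  →  sig = (2; 1)
  • {3,6}:  v_{3} + v_{6} = v_{7}  →  sig = (2; 1)
  • {4,5}:  v_{4} + v_{5} = v_{9}  →  sig = (2; 1)
  • {4,6}:  v_{4} + v_{6} = v_{2}  →  sig = (2; 1)
  • {4,9}:  v_{4} + v_{9} = v_{1}  →  sig = (2; 1)
  • {7,8}:  v_{7} + v_{8} = v_{6}  →  sig = (2; 1)
  • {7,9}:  v_{7} + v_{9} = v_{3}  →  sig = (2; 1)
  • {1,7}:  v_{1} + v_{7} = v_{3} + v_{4}  →  sig = (2; 1,1)
  • {4,7}:  v_{4} + v_{7} = v_{2} + v_{3}  →  sig = (2; 1,1)
  • {1,2}:  v_{1} + v_{2} = 2·v_{4}  →  sig = (2; 2)
  • {1,5}:  v_{1} + v_{5} = 2·v_{9}  →  sig = (2; 2)

Hence PRS(X_Σ) =
{ (2; —) ×3,  (2; 1) ×8,  (2; 1,1) ×2,  (2; 2) ×2 }


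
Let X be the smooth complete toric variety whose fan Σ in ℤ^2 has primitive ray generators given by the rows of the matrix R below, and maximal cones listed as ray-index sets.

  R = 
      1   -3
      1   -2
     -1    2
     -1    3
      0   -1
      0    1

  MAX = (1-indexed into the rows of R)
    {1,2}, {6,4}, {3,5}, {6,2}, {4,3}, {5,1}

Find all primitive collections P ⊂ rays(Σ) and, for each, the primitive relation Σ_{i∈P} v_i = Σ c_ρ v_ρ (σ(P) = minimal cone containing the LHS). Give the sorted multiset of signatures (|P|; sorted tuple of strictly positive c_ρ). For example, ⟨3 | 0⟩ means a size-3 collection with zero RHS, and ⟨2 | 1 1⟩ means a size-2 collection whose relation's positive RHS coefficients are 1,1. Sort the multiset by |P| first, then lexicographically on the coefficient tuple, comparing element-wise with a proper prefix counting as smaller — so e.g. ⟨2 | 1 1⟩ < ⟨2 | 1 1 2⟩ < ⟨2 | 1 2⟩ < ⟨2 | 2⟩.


Σ has 9 primitive collections:

  P = {1,4}:  v_{1} + v_{4} = 0 — sig = ⟨2 | 0⟩
  P = {2,3}:  v_{2} + v_{3} = 0 — sig = ⟨2 | 0⟩
  P = {5,6}:  v_{5} + v_{6} = 0 — sig = ⟨2 | 0⟩
  P = {1,3}:  v_{1} + v_{3} = v_{5} — sig = ⟨2 | 1⟩
  P = {1,6}:  v_{1} + v_{6} = v_{2} — sig = ⟨2 | 1⟩
  P = {2,4}:  v_{2} + v_{4} = v_{6} — sig = ⟨2 | 1⟩
  P = {2,5}:  v_{2} + v_{5} = v_{1} — sig = ⟨2 | 1⟩
  P = {3,6}:  v_{3} + v_{6} = v_{4} — sig = ⟨2 | 1⟩
  P = {4,5}:  v_{4} + v_{5} = v_{3} — sig = ⟨2 | 1⟩

Signatures (|P|; sorted positive RHS coefficients), sorted:
{ ⟨2 | 0⟩ ×3,  ⟨2 | 1⟩ ×6 }


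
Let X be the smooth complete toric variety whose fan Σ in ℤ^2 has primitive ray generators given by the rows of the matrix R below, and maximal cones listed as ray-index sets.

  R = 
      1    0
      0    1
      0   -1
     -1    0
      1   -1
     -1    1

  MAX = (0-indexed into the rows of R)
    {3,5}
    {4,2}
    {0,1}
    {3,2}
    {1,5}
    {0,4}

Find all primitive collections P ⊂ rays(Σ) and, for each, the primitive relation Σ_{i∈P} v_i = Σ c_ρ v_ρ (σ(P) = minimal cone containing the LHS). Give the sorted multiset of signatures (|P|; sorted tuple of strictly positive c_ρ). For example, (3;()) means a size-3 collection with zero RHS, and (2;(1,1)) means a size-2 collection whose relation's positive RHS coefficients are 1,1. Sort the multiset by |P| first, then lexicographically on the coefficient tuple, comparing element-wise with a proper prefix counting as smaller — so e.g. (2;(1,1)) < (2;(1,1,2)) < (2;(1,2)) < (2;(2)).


The 9 primitive collections of Σ (r=6, n=2):

  {0,3}:  v_{0} + v_{3} = 0 ; sig = (2;())
  {1,2}:  v_{1} + v_{2} = 0 ; sig = (2;())
  {4,5}:  v_{4} + v_{5} = 0 ; sig = (2;())
  {0,2}:  v_{0} + v_{2} = v_{4} ; sig = (2;(1))
  {0,5}:  v_{0} + v_{5} = v_{1} ; sig = (2;(1))
  {1,3}:  v_{1} + v_{3} = v_{5} ; sig = (2;(1))
  {1,4}:  v_{1} + v_{4} = v_{0} ; sig = (2;(1))
  {2,5}:  v_{2} + v_{5} = v_{3} ; sig = (2;(1))
  {3,4}:  v_{3} + v_{4} = v_{2} ; sig = (2;(1))

Sorted signature multiset PRS(X):
{ (2;()) ×3,  (2;(1)) ×6 }


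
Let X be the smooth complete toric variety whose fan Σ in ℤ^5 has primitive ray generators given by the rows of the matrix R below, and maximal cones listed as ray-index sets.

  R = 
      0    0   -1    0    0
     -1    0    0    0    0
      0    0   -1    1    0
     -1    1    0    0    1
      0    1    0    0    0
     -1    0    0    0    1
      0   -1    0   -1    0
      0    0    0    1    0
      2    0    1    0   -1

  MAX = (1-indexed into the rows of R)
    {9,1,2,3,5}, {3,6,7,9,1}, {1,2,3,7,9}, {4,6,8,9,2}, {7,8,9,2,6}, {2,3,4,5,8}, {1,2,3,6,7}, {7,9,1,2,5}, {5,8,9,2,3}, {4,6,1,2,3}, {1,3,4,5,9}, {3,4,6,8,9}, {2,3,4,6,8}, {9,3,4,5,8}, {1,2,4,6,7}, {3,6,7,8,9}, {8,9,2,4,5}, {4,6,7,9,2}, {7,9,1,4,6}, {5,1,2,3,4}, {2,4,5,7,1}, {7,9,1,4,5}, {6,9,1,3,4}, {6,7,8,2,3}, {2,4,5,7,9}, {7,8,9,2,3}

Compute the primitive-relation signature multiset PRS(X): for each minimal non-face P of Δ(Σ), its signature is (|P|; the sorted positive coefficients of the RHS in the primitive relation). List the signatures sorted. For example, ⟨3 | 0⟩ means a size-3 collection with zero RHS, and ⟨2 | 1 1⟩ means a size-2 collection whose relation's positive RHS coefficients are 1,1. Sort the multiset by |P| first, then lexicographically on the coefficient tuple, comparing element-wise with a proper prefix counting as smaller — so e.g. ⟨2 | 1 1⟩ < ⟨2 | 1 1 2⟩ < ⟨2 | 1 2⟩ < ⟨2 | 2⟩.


Primitive collections (10):

  {1,8}:  v_{1} + v_{8} = v_{3} ; sig = ⟨2 | 1⟩
  {5,6}:  v_{5} + v_{6} = v_{4} ; sig = ⟨2 | 1⟩
  {5,7,8}:  v_{5} + v_{7} + v_{8} = 0 ; sig = ⟨3 | 0⟩
  {3,5,7}:  v_{3} + v_{5} + v_{7} = v_{1} ; sig = ⟨3 | 1⟩
  {4,7,8}:  v_{4} + v_{7} + v_{8} = v_{6} ; sig = ⟨3 | 1⟩
  {3,4,7}:  v_{3} + v_{4} + v_{7} = v_{1} + v_{6} ; sig = ⟨3 | 1 1⟩
  {1,2,6,9}:  v_{1} + v_{2} + v_{6} + v_{9} = 0 ; sig = ⟨4 | 0⟩
  {1,2,4,9}:  v_{1} + v_{2} + v_{4} + v_{9} = v_{5} ; sig = ⟨4 | 1⟩
  {2,3,6,9}:  v_{2} + v_{3} + v_{6} + v_{9} = v_{8} ; sig = ⟨4 | 1⟩
  {2,3,4,9}:  v_{2} + v_{3} + v_{4} + v_{9} = v_{5} + v_{8} ; sig = ⟨4 | 1 1⟩

Hence PRS(X_Σ) =
{ ⟨2 | 1⟩ ×2,  ⟨3 | 0⟩,  ⟨3 | 1⟩ ×2,  ⟨3 | 1 1⟩,  ⟨4 | 0⟩,  ⟨4 | 1⟩ ×2,  ⟨4 | 1 1⟩ }


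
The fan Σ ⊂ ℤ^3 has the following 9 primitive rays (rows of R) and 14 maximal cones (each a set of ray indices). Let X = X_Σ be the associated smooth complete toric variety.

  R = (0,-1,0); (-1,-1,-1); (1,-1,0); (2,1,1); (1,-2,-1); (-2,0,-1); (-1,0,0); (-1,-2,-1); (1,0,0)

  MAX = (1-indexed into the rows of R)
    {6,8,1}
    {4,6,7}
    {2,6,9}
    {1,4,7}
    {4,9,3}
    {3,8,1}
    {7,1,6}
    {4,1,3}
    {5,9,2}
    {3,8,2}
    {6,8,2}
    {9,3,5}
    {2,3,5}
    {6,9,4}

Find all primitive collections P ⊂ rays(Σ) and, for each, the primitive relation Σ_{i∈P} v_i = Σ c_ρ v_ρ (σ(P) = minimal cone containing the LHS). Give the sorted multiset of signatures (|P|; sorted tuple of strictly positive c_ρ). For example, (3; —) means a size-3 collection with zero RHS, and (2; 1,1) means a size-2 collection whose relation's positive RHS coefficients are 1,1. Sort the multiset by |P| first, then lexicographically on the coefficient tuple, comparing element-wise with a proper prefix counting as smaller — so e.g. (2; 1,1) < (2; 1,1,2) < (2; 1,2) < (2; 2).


Minimal non-faces — 17 found among 9 rays, 14 max cones:

  • {7,9}:  v_{7} + v_{9} = 0  →  sig = (2; —)
  • {1,2}:  v_{1} + v_{2} = v_{8}  →  sig = (2; 1)
  • {1,9}:  v_{1} + v_{9} = v_{3}  →  sig = (2; 1)
  • {2,4}:  v_{2} + v_{4} = v_{9}  →  sig = (2; 1)
  • {3,6}:  v_{3} + v_{6} = v_{2}  →  sig = (2; 1)
  • {3,7}:  v_{3} + v_{7} = v_{1}  →  sig = (2; 1)
  • {4,8}:  v_{4} + v_{8} = v_{3}  →  sig = (2; 1)
  • {2,7}:  v_{2} + v_{7} = v_{1} + v_{6}  →  sig = (2; 1,1)
  • {5,7}:  v_{5} + v_{7} = v_{2} + v_{3}  →  sig = (2; 1,1)
  • {8,9}:  v_{8} + v_{9} = v_{2} + v_{3}  →  sig = (2; 1,1)
  • {1,5}:  v_{1} + v_{5} = v_{2} + 2·v_{3}  →  sig = (2; 1,2)
  • {4,5}:  v_{4} + v_{5} = v_{3} + 2·v_{9}  →  sig = (2; 1,2)
  • {5,6}:  v_{5} + v_{6} = 2·v_{2} + v_{9}  →  sig = (2; 1,2)
  • {7,8}:  v_{7} + v_{8} = 2·v_{1} + v_{6}  →  sig = (2; 1,2)
  • {5,8}:  v_{5} + v_{8} = 2·v_{2} + 2·v_{3}  →  sig = (2; 2,2)
  • {1,4,6}:  v_{1} + v_{4} + v_{6} = 0  →  sig = (3; —)
  • {2,3,9}:  v_{2} + v_{3} + v_{9} = v_{5}  →  sig = (3; 1)

Sorted signature multiset PRS(X):
{ (2; —),  (2; 1) ×6,  (2; 1,1) ×3,  (2; 1,2) ×4,  (2; 2,2),  (3; —),  (3; 1) }


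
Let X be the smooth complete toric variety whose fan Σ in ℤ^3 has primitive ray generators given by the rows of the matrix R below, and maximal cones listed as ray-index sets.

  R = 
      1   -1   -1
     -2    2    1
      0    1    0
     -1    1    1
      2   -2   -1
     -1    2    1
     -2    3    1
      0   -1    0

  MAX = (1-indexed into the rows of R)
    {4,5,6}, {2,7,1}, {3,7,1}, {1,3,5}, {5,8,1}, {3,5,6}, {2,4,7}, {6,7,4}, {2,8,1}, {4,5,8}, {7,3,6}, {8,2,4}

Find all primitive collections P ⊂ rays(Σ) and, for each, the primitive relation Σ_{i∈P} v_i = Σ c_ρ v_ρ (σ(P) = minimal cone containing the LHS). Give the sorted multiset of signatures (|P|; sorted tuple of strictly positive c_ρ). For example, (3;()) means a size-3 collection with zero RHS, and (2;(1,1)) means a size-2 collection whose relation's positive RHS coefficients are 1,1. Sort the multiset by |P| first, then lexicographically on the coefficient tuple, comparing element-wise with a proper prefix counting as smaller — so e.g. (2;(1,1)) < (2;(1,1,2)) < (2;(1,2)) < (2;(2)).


|primitive collections| = 10. Relations:

  • {1,4}:  v_{1} + v_{4} = 0  so sig = (2;())
  • {2,5}:  v_{2} + v_{5} = 0  so sig = (2;())
  • {3,8}:  v_{3} + v_{8} = 0  so sig = (2;())
  • {1,6}:  v_{1} + v_{6} = v_{3}  so sig = (2;(1))
  • {2,3}:  v_{2} + v_{3} = v_{7}  so sig = (2;(1))
  • {3,4}:  v_{3} + v_{4} = v_{6}  so sig = (2;(1))
  • {5,7}:  v_{5} + v_{7} = v_{3}  so sig = (2;(1))
  • {6,8}:  v_{6} + v_{8} = v_{4}  so sig = (2;(1))
  • {7,8}:  v_{7} + v_{8} = v_{2}  so sig = (2;(1))
  • {2,6}:  v_{2} + v_{6} = v_{4} + v_{7}  so sig = (2;(1,1))

Signatures (|P|; sorted positive RHS coefficients), sorted:
[(2;()), (2;()), (2;()), (2;(1)), (2;(1)), (2;(1)), (2;(1)), (2;(1)), (2;(1)), (2;(1,1))]


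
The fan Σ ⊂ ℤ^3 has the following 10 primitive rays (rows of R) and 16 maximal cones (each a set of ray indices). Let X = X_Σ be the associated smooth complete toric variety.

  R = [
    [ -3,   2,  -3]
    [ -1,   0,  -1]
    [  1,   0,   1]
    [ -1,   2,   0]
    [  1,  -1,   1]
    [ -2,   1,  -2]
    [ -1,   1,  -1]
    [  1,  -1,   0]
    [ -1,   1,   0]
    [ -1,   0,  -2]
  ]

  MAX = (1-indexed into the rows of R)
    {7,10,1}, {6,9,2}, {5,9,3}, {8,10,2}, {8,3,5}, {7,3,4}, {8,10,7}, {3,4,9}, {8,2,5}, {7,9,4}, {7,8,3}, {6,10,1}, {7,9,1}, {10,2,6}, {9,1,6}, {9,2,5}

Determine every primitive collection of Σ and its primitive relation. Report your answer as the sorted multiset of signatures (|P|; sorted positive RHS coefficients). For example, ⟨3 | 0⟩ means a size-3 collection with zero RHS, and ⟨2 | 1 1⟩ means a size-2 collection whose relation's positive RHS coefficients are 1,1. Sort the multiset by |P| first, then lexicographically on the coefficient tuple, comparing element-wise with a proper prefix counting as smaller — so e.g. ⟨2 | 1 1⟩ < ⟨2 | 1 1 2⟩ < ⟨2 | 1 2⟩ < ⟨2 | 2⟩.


Δ(Σ) — 10 vertices, 22 min non-faces:

  P = {2,3}:  v_{2} + v_{3} = 0  so sig = ⟨2 | 0⟩
  P = {5,7}:  v_{5} + v_{7} = 0  so sig = ⟨2 | 0⟩
  P = {8,9}:  v_{8} + v_{9} = 0  so sig = ⟨2 | 0⟩
  P = {1,5}:  v_{1} + v_{5} = v_{6}  so sig = ⟨2 | 1⟩
  P = {2,7}:  v_{2} + v_{7} = v_{6}  so sig = ⟨2 | 1⟩
  P = {3,6}:  v_{3} + v_{6} = v_{7}  so sig = ⟨2 | 1⟩
  P = {5,6}:  v_{5} + v_{6} = v_{2}  so sig = ⟨2 | 1⟩
  P = {6,7}:  v_{6} + v_{7} = v_{1}  so sig = ⟨2 | 1⟩
  P = {6,8}:  v_{6} + v_{8} = v_{10}  so sig = ⟨2 | 1⟩
  P = {9,10}:  v_{9} + v_{10} = v_{6}  so sig = ⟨2 | 1⟩
  P = {1,8}:  v_{1} + v_{8} = v_{7} + v_{10}  so sig = ⟨2 | 1 1⟩
  P = {2,4}:  v_{2} + v_{4} = v_{7} + v_{9}  so sig = ⟨2 | 1 1⟩
  P = {3,10}:  v_{3} + v_{10} = v_{7} + v_{8}  so sig = ⟨2 | 1 1⟩
  P = {4,5}:  v_{4} + v_{5} = v_{3} + v_{9}  so sig = ⟨2 | 1 1⟩
  P = {4,8}:  v_{4} + v_{8} = v_{3} + v_{7}  so sig = ⟨2 | 1 1⟩
  P = {5,10}:  v_{5} + v_{10} = v_{2} + v_{8}  so sig = ⟨2 | 1 1⟩
  P = {4,6}:  v_{4} + v_{6} = 2·v_{7} + v_{9}  so sig = ⟨2 | 1 2⟩
  P = {1,4}:  v_{1} + v_{4} = 3·v_{7} + v_{9}  so sig = ⟨2 | 1 3⟩
  P = {1,2}:  v_{1} + v_{2} = 2·v_{6}  so sig = ⟨2 | 2⟩
  P = {1,3}:  v_{1} + v_{3} = 2·v_{7}  so sig = ⟨2 | 2⟩
  P = {4,10}:  v_{4} + v_{10} = 2·v_{7}  so sig = ⟨2 | 2⟩
  P = {3,7,9}:  v_{3} + v_{7} + v_{9} = v_{4}  so sig = ⟨3 | 1⟩

so the primitive-relation signature multiset is
    |P|=2: 21 collections, coeffs (), (), (), (1), (1), (1), (1), (1), (1), (1), (1,1), (1,1), (1,1), (1,1), (1,1), (1,1), (1,2), (1,3), (2), (2), (2)
    |P|=3: 1 collection, coeffs (1)


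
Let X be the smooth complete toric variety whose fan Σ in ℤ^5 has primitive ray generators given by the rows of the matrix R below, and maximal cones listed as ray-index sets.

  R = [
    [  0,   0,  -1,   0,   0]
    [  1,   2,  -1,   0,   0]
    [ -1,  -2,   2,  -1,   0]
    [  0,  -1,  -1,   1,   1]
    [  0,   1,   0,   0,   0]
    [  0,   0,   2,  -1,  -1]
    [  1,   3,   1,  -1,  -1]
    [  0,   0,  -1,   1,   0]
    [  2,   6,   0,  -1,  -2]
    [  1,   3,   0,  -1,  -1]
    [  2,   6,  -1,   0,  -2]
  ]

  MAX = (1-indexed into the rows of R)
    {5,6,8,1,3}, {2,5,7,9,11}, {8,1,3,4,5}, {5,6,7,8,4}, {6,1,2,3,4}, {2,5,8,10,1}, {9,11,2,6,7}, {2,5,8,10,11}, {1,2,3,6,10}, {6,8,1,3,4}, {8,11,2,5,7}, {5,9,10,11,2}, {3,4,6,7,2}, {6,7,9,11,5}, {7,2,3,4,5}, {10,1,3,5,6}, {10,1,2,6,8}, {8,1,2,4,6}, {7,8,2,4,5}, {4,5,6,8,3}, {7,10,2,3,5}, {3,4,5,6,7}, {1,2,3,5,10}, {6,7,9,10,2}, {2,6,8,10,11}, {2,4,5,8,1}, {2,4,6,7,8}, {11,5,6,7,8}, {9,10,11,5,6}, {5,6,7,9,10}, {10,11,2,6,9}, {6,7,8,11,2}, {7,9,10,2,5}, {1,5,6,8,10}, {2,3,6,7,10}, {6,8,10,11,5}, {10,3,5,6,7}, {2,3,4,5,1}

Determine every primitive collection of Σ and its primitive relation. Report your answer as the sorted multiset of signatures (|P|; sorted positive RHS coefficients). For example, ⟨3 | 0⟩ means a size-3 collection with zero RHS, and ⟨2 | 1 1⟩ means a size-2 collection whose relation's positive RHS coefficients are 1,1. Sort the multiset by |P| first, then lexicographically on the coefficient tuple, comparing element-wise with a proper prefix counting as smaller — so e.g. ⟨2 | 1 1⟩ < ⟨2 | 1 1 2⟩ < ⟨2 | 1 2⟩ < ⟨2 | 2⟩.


16 collections generate NE(X_Σ); each relation:

  P = {1,7}:  v_{1} + v_{7} = v_{10}  ⟹  sig = ⟨2 | 1⟩
  P = {4,10}:  v_{4} + v_{10} = v_{2}  ⟹  sig = ⟨2 | 1⟩
  P = {8,9}:  v_{8} + v_{9} = v_{11}  ⟹  sig = ⟨2 | 1⟩
  P = {3,9}:  v_{3} + v_{9} = v_{5} + v_{6} + v_{10}  ⟹  sig = ⟨2 | 1 1 1⟩
  P = {4,9}:  v_{4} + v_{9} = v_{2} + v_{7} + v_{8}  ⟹  sig = ⟨2 | 1 1 1⟩
  P = {3,11}:  v_{3} + v_{11} = v_{5} + v_{6} + v_{8} + v_{10}  ⟹  sig = ⟨2 | 1 1 1 1⟩
  P = {4,11}:  v_{4} + v_{11} = v_{2} + v_{7} + 2·v_{8}  ⟹  sig = ⟨2 | 1 1 2⟩
  P = {1,9}:  v_{1} + v_{9} = v_{8} + 2·v_{10}  ⟹  sig = ⟨2 | 1 2⟩
  P = {1,11}:  v_{1} + v_{11} = 2·v_{8} + 2·v_{10}  ⟹  sig = ⟨2 | 2 2⟩
  P = {2,3,8}:  v_{2} + v_{3} + v_{8} = 0  ⟹  sig = ⟨3 | 0⟩
  P = {2,5,6}:  v_{2} + v_{5} + v_{6} = v_{7}  ⟹  sig = ⟨3 | 1⟩
  P = {7,8,10}:  v_{7} + v_{8} + v_{10} = v_{9}  ⟹  sig = ⟨3 | 1⟩
  P = {3,7,8}:  v_{3} + v_{7} + v_{8} = v_{5} + v_{6}  ⟹  sig = ⟨3 | 1 1⟩
  P = {3,8,10}:  v_{3} + v_{8} + v_{10} = v_{1} + v_{5} + v_{6}  ⟹  sig = ⟨3 | 1 1 1⟩
  P = {7,10,11}:  v_{7} + v_{10} + v_{11} = 2·v_{9}  ⟹  sig = ⟨3 | 2⟩
  P = {1,4,5,6}:  v_{1} + v_{4} + v_{5} + v_{6} = 0  ⟹  sig = ⟨4 | 0⟩

so the primitive-relation signature multiset is
{ ⟨2 | 1⟩ ×3,  ⟨2 | 1 1 1⟩ ×2,  ⟨2 | 1 1 1 1⟩,  ⟨2 | 1 1 2⟩,  ⟨2 | 1 2⟩,  ⟨2 | 2 2⟩,  ⟨3 | 0⟩,  ⟨3 | 1⟩ ×2,  ⟨3 | 1 1⟩,  ⟨3 | 1 1 1⟩,  ⟨3 | 2⟩,  ⟨4 | 0⟩ }


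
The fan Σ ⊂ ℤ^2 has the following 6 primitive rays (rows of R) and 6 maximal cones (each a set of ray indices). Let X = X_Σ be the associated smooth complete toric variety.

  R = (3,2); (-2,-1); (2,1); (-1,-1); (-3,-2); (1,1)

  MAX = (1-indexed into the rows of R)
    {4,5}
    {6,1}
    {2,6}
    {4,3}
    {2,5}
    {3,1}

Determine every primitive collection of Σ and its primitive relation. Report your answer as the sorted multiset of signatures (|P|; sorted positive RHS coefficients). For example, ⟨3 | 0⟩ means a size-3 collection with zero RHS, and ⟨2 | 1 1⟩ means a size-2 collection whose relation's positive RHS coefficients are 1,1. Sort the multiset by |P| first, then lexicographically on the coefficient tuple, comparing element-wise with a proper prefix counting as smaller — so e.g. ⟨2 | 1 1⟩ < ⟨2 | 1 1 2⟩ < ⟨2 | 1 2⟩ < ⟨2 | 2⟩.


Primitive collections (9):

  P = {1,5}:  v_{1} + v_{5} = 0  ⇒ sig = ⟨2 | 0⟩
  P = {2,3}:  v_{2} + v_{3} = 0  ⇒ sig = ⟨2 | 0⟩
  P = {4,6}:  v_{4} + v_{6} = 0  ⇒ sig = ⟨2 | 0⟩
  P = {1,2}:  v_{1} + v_{2} = v_{6}  ⇒ sig = ⟨2 | 1⟩
  P = {1,4}:  v_{1} + v_{4} = v_{3}  ⇒ sig = ⟨2 | 1⟩
  P = {2,4}:  v_{2} + v_{4} = v_{5}  ⇒ sig = ⟨2 | 1⟩
  P = {3,5}:  v_{3} + v_{5} = v_{4}  ⇒ sig = ⟨2 | 1⟩
  P = {3,6}:  v_{3} + v_{6} = v_{1}  ⇒ sig = ⟨2 | 1⟩
  P = {5,6}:  v_{5} + v_{6} = v_{2}  ⇒ sig = ⟨2 | 1⟩

Hence PRS(X_Σ) =
[⟨2 | 0⟩, ⟨2 | 0⟩, ⟨2 | 0⟩, ⟨2 | 1⟩, ⟨2 | 1⟩, ⟨2 | 1⟩, ⟨2 | 1⟩, ⟨2 | 1⟩, ⟨2 | 1⟩]


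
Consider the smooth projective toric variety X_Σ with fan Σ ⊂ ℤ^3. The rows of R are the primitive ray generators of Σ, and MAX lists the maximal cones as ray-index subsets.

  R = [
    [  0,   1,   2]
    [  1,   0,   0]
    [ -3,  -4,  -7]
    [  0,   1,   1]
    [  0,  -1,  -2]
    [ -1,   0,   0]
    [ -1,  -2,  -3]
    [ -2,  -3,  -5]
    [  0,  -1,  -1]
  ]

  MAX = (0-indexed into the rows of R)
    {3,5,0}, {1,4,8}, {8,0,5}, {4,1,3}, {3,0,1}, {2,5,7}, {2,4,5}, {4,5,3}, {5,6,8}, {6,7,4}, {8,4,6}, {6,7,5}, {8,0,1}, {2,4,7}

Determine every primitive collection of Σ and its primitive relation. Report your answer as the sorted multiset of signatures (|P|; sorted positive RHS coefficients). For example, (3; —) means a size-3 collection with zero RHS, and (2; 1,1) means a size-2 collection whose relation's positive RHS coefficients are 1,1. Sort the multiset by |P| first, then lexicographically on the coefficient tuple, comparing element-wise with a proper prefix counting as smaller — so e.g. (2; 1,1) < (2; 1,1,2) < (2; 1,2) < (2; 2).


18 collections generate NE(X_Σ); each relation:

  P = {0,4}:  v_{0} + v_{4} = 0 — sig = (2; —)
  P = {1,5}:  v_{1} + v_{5} = 0 — sig = (2; —)
  P = {3,8}:  v_{3} + v_{8} = 0 — sig = (2; —)
  P = {0,2}:  v_{0} + v_{2} = v_{5} + v_{7} — sig = (2; 1,1)
  P = {0,6}:  v_{0} + v_{6} = v_{5} + v_{8} — sig = (2; 1,1)
  P = {0,7}:  v_{0} + v_{7} = v_{5} + v_{6} — sig = (2; 1,1)
  P = {1,2}:  v_{1} + v_{2} = v_{4} + v_{7} — sig = (2; 1,1)
  P = {1,6}:  v_{1} + v_{6} = v_{4} + v_{8} — sig = (2; 1,1)
  P = {1,7}:  v_{1} + v_{7} = v_{4} + v_{6} — sig = (2; 1,1)
  P = {2,8}:  v_{2} + v_{8} = v_{6} + v_{7} — sig = (2; 1,1)
  P = {3,6}:  v_{3} + v_{6} = v_{4} + v_{5} — sig = (2; 1,1)
  P = {2,6}:  v_{2} + v_{6} = 2·v_{7} — sig = (2; 2)
  P = {7,8}:  v_{7} + v_{8} = 2·v_{6} — sig = (2; 2)
  P = {3,7}:  v_{3} + v_{7} = 2·v_{4} + 2·v_{5} — sig = (2; 2,2)
  P = {2,3}:  v_{2} + v_{3} = 3·v_{4} + 3·v_{5} — sig = (2; 3,3)
  P = {4,5,6}:  v_{4} + v_{5} + v_{6} = v_{7} — sig = (3; 1)
  P = {4,5,7}:  v_{4} + v_{5} + v_{7} = v_{2} — sig = (3; 1)
  P = {4,5,8}:  v_{4} + v_{5} + v_{8} = v_{6} — sig = (3; 1)

so the primitive-relation signature multiset is
{ (2; —) ×3,  (2; 1,1) ×8,  (2; 2) ×2,  (2; 2,2),  (2; 3,3),  (3; 1) ×3 }
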